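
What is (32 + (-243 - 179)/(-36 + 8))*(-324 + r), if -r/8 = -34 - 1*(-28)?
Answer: -90942/7 ≈ -12992.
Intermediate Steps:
r = 48 (r = -8*(-34 - 1*(-28)) = -8*(-34 + 28) = -8*(-6) = 48)
(32 + (-243 - 179)/(-36 + 8))*(-324 + r) = (32 + (-243 - 179)/(-36 + 8))*(-324 + 48) = (32 - 422/(-28))*(-276) = (32 - 422*(-1/28))*(-276) = (32 + 211/14)*(-276) = (659/14)*(-276) = -90942/7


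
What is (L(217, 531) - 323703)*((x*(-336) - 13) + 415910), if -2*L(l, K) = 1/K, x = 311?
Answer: -107051127364387/1062 ≈ -1.0080e+11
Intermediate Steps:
L(l, K) = -1/(2*K)
(L(217, 531) - 323703)*((x*(-336) - 13) + 415910) = (-½/531 - 323703)*((311*(-336) - 13) + 415910) = (-½*1/531 - 323703)*((-104496 - 13) + 415910) = (-1/1062 - 323703)*(-104509 + 415910) = -343772587/1062*311401 = -107051127364387/1062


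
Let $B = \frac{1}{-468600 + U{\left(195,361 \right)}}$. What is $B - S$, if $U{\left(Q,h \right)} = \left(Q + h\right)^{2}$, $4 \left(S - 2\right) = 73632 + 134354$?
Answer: $- \frac{8291888805}{159464} \approx -51999.0$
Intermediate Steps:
$S = \frac{103997}{2}$ ($S = 2 + \frac{73632 + 134354}{4} = 2 + \frac{1}{4} \cdot 207986 = 2 + \frac{103993}{2} = \frac{103997}{2} \approx 51999.0$)
$B = - \frac{1}{159464}$ ($B = \frac{1}{-468600 + \left(195 + 361\right)^{2}} = \frac{1}{-468600 + 556^{2}} = \frac{1}{-468600 + 309136} = \frac{1}{-159464} = - \frac{1}{159464} \approx -6.271 \cdot 10^{-6}$)
$B - S = - \frac{1}{159464} - \frac{103997}{2} = - \frac{8291888805}{159464}$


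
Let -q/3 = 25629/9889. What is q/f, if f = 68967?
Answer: -8543/75779407 ≈ -0.00011274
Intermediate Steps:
q = -76887/9889 ≈ -7.7750
q/f = -76887/9889/68967 = -76887/9889*1/68967 = -8543/75779407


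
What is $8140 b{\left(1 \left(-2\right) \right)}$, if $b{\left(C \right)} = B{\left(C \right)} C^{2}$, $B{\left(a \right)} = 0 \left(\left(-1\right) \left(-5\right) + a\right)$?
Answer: $0$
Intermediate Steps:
$B{\left(a \right)} = 0$ ($B{\left(a \right)} = 0 \left(5 + a\right) = 0$)
$b{\left(C \right)} = 0$ ($b{\left(C \right)} = 0 C^{2} = 0$)
$8140 b{\left(1 \left(-2\right) \right)} = 8140 \cdot 0 = 0$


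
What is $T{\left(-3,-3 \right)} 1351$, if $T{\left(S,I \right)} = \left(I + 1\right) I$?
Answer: $8106$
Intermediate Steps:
$T{\left(S,I \right)} = I \left(1 + I\right)$ ($T{\left(S,I \right)} = \left(1 + I\right) I = I \left(1 + I\right)$)
$T{\left(-3,-3 \right)} 1351 = - 3 \left(1 - 3\right) 1351 = \left(-3\right) \left(-2\right) 1351 = 6 \cdot 1351 = 8106$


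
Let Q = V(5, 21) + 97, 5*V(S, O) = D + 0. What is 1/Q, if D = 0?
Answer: 1/97 ≈ 0.010309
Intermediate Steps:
V(S, O) = 0 (V(S, O) = (0 + 0)/5 = (⅕)*0 = 0)
Q = 97 (Q = 0 + 97 = 97)
1/Q = 1/97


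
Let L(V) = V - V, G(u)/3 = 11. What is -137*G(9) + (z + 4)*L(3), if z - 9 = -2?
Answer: -4521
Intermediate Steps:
z = 7 (z = 9 - 2 = 7)
G(u) = 33 (G(u) = 3*11 = 33)
L(V) = 0
-137*G(9) + (z + 4)*L(3) = -137*33 + (7 + 4)*0 = -4521 + 11*0 = -4521 + 0 = -4521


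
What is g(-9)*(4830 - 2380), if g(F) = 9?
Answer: 22050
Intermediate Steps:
g(-9)*(4830 - 2380) = 9*(4830 - 2380) = 9*2450 = 22050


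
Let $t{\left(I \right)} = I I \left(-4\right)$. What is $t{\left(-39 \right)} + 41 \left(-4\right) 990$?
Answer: $-168444$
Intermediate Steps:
$t{\left(I \right)} = - 4 I^{2}$ ($t{\left(I \right)} = I^{2} \left(-4\right) = - 4 I^{2}$)
$t{\left(-39 \right)} + 41 \left(-4\right) 990 = - 4 \left(-39\right)^{2} + 41 \left(-4\right) 990 = \left(-4\right) 1521 - 162360 = -6084 - 162360 = -168444$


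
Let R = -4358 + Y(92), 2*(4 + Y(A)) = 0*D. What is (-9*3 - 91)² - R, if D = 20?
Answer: 18286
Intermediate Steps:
Y(A) = -4 (Y(A) = -4 + (0*20)/2 = -4 + (½)*0 = -4 + 0 = -4)
R = -4362 (R = -4358 - 4 = -4362)
(-9*3 - 91)² - R = (-9*3 - 91)² - 1*(-4362) = (-27 - 91)² + 4362 = (-118)² + 4362 = 13924 + 4362 = 18286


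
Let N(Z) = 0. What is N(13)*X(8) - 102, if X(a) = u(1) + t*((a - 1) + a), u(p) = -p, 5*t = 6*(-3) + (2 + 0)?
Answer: -102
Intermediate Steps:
t = -16/5 (t = (6*(-3) + (2 + 0))/5 = (-18 + 2)/5 = (⅕)*(-16) = -16/5 ≈ -3.2000)
X(a) = 11/5 - 32*a/5 (X(a) = -1*1 - 16*((a - 1) + a)/5 = -1 - 16*((-1 + a) + a)/5 = -1 - 16*(-1 + 2*a)/5 = -1 + (16/5 - 32*a/5) = 11/5 - 32*a/5)
N(13)*X(8) - 102 = 0*(11/5 - 32/5*8) - 102 = 0*(11/5 - 256/5) - 102 = 0*(-49) - 102 = 0 - 102 = -102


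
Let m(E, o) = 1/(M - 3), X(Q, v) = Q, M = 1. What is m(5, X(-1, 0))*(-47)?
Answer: 47/2 ≈ 23.500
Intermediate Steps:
m(E, o) = -1/2 (m(E, o) = 1/(1 - 3) = 1/(-2) = -1/2)
m(5, X(-1, 0))*(-47) = -1/2*(-47) = 47/2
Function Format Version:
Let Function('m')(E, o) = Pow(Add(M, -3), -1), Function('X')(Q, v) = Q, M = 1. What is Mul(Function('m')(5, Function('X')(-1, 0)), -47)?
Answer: Rational(47, 2) ≈ 23.500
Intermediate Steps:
Function('m')(E, o) = Rational(-1, 2) (Function('m')(E, o) = Pow(Add(1, -3), -1) = Pow(-2, -1) = Rational(-1, 2))
Mul(Function('m')(5, Function('X')(-1, 0)), -47) = Mul(Rational(-1, 2), -47) = Rational(47, 2)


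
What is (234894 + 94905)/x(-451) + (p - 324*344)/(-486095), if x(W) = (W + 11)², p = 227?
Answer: 36369515861/18821598400 ≈ 1.9323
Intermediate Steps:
x(W) = (11 + W)²
(234894 + 94905)/x(-451) + (p - 324*344)/(-486095) = (234894 + 94905)/((11 - 451)²) + (227 - 324*344)/(-486095) = 329799/((-440)²) + (227 - 111456)*(-1/486095) = 329799/193600 - 111229*(-1/486095) = 329799*(1/193600) + 111229/486095 = 329799/193600 + 111229/486095 = 36369515861/18821598400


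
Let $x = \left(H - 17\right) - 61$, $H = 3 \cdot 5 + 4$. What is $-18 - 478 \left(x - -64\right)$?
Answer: $-2408$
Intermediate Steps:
$H = 19$ ($H = 15 + 4 = 19$)
$x = -59$ ($x = \left(19 - 17\right) - 61 = 2 - 61 = -59$)
$-18 - 478 \left(x - -64\right) = -18 - 478 \left(-59 - -64\right) = -18 - 478 \left(-59 + 64\right) = -18 - 2390 = -2408$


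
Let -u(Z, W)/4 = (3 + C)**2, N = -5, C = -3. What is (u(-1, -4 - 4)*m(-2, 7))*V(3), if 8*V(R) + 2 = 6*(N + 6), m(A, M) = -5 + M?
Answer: 0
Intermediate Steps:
u(Z, W) = 0 (u(Z, W) = -4*(3 - 3)**2 = -4*0**2 = -4*0 = 0)
V(R) = 1/2 (V(R) = -1/4 + (6*(-5 + 6))/8 = -1/4 + (6*1)/8 = -1/4 + (1/8)*6 = -1/4 + 3/4 = 1/2)
(u(-1, -4 - 4)*m(-2, 7))*V(3) = (0*(-5 + 7))*(1/2) = (0*2)*(1/2) = 0*(1/2) = 0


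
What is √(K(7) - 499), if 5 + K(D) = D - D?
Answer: 6*I*√14 ≈ 22.45*I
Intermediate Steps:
K(D) = -5 (K(D) = -5 + (D - D) = -5 + 0 = -5)
√(K(7) - 499) = √(-5 - 499) = √(-504) = 6*I*√14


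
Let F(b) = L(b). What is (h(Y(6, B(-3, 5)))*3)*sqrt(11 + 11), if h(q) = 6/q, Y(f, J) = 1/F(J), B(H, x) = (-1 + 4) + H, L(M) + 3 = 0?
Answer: -54*sqrt(22) ≈ -253.28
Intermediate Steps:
L(M) = -3 (L(M) = -3 + 0 = -3)
B(H, x) = 3 + H
F(b) = -3
Y(f, J) = -1/3 (Y(f, J) = 1/(-3) = -1/3)
(h(Y(6, B(-3, 5)))*3)*sqrt(11 + 11) = ((6/(-1/3))*3)*sqrt(11 + 11) = ((6*(-3))*3)*sqrt(22) = (-18*3)*sqrt(22) = -54*sqrt(22)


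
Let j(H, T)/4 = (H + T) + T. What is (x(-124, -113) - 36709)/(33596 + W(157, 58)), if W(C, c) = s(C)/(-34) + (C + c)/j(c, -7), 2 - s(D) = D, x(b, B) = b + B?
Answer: -1214752/1104797 ≈ -1.0995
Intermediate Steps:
x(b, B) = B + b
j(H, T) = 4*H + 8*T (j(H, T) = 4*((H + T) + T) = 4*(H + 2*T) = 4*H + 8*T)
s(D) = 2 - D
W(C, c) = -1/17 + C/34 + (C + c)/(-56 + 4*c) (W(C, c) = (2 - C)/(-34) + (C + c)/(4*c + 8*(-7)) = (2 - C)*(-1/34) + (C + c)/(4*c - 56) = (-1/17 + C/34) + (C + c)/(-56 + 4*c) = -1/17 + C/34 + (C + c)/(-56 + 4*c))
(x(-124, -113) - 36709)/(33596 + W(157, 58)) = ((-113 - 124) - 36709)/(33596 + (56 - 11*157 + 13*58 + 2*157*58)/(68*(-14 + 58))) = (-237 - 36709)/(33596 + (1/68)*(56 - 1727 + 754 + 18212)/44) = -36946/(33596 + (1/68)*(1/44)*17295) = -36946/(33596 + 17295/2992) = -36946/100536527/2992 = -36946*2992/100536527 = -1214752/1104797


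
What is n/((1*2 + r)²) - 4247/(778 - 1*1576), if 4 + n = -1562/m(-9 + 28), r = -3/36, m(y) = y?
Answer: -7659961/422142 ≈ -18.145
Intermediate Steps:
r = -1/12 (r = -3*1/36 = -1/12 ≈ -0.083333)
n = -1638/19 (n = -4 - 1562/(-9 + 28) = -4 - 1562/19 = -1638/19 ≈ -86.211)
n/((1*2 + r)²) - 4247/(778 - 1*1576) = -1638/(19*(1*2 - 1/12)²) - 4247/(778 - 1*1576) = -1638/(19*(2 - 1/12)²) - 4247/(778 - 1576) = -1638/(19*((23/12)²)) - 4247/(-798) = -1638/(19*529/144) - 4247*(-1/798) = -1638/19*144/529 + 4247/798 = -235872/10051 + 4247/798 = -7659961/422142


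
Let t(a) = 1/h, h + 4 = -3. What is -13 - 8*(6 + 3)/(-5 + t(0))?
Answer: 1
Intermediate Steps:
h = -7 (h = -4 - 3 = -7)
t(a) = -⅐ (t(a) = 1/(-7) = -⅐)
-13 - 8*(6 + 3)/(-5 + t(0)) = -13 - 8*(6 + 3)/(-5 - ⅐) = -13 - 72/(-36/7) = -13 - 72*(-7)/36 = -13 - 8*(-7/4) = -13 + 14 = 1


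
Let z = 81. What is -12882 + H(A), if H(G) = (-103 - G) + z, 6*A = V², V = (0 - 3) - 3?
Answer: -12910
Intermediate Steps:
V = -6 (V = -3 - 3 = -6)
A = 6 (A = (⅙)*(-6)² = (⅙)*36 = 6)
H(G) = -22 - G (H(G) = (-103 - G) + 81 = -22 - G)
-12882 + H(A) = -12882 + (-22 - 1*6) = -12882 + (-22 - 6) = -12882 - 28 = -12910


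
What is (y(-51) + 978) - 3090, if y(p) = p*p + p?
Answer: 438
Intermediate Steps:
y(p) = p + p² (y(p) = p² + p = p + p²)
(y(-51) + 978) - 3090 = (-51*(1 - 51) + 978) - 3090 = (-51*(-50) + 978) - 3090 = (2550 + 978) - 3090 = 3528 - 3090 = 438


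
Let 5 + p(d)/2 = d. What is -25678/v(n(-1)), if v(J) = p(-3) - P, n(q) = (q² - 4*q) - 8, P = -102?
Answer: -12839/43 ≈ -298.58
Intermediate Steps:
n(q) = -8 + q² - 4*q
p(d) = -10 + 2*d
v(J) = 86 (v(J) = (-10 + 2*(-3)) - 1*(-102) = (-10 - 6) + 102 = -16 + 102 = 86)
-25678/v(n(-1)) = -25678/86 = -25678*1/86 = -12839/43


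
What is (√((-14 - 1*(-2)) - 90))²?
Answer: -102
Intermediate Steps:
(√((-14 - 1*(-2)) - 90))² = (√((-14 + 2) - 90))² = (√(-12 - 90))² = (√(-102))² = (I*√102)² = -102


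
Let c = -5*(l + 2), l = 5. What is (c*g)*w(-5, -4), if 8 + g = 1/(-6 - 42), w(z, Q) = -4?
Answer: -13475/12 ≈ -1122.9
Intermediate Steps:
c = -35 (c = -5*(5 + 2) = -5*7 = -35)
g = -385/48 (g = -8 + 1/(-6 - 42) = -8 + 1/(-48) = -8 - 1/48 = -385/48 ≈ -8.0208)
(c*g)*w(-5, -4) = -35*(-385/48)*(-4) = (13475/48)*(-4) = -13475/12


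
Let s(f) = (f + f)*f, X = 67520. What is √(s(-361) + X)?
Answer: √328162 ≈ 572.85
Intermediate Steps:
s(f) = 2*f² (s(f) = (2*f)*f = 2*f²)
√(s(-361) + X) = √(2*(-361)² + 67520) = √(2*130321 + 67520) = √(260642 + 67520) = √328162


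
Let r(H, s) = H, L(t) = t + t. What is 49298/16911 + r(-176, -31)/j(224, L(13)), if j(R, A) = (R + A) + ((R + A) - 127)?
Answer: 15411818/6307803 ≈ 2.4433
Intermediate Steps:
L(t) = 2*t
j(R, A) = -127 + 2*A + 2*R (j(R, A) = (A + R) + ((A + R) - 127) = (A + R) + (-127 + A + R) = -127 + 2*A + 2*R)
49298/16911 + r(-176, -31)/j(224, L(13)) = 49298/16911 - 176/(-127 + 2*(2*13) + 2*224) = 49298*(1/16911) - 176/(-127 + 2*26 + 448) = 49298/16911 - 176/(-127 + 52 + 448) = 49298/16911 - 176/373 = 15411818/6307803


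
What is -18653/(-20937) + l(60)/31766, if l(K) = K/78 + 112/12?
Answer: 550403950/617578689 ≈ 0.89123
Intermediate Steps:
l(K) = 28/3 + K/78 (l(K) = K*(1/78) + 112*(1/12) = K/78 + 28/3 = 28/3 + K/78)
-18653/(-20937) + l(60)/31766 = -18653/(-20937) + (28/3 + (1/78)*60)/31766 = -18653*(-1/20937) + (28/3 + 10/13)*(1/31766) = 18653/20937 + (394/39)*(1/31766) = 18653/20937 + 197/619437 = 550403950/617578689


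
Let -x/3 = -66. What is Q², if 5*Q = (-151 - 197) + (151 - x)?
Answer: 6241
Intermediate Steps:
x = 198 (x = -3*(-66) = 198)
Q = -79 (Q = ((-151 - 197) + (151 - 1*198))/5 = (-348 + (151 - 198))/5 = (-348 - 47)/5 = (⅕)*(-395) = -79)
Q² = (-79)² = 6241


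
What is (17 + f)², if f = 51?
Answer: 4624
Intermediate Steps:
(17 + f)² = (17 + 51)² = 68² = 4624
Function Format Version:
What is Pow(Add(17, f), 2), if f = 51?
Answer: 4624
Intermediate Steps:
Pow(Add(17, f), 2) = Pow(Add(17, 51), 2) = Pow(68, 2) = 4624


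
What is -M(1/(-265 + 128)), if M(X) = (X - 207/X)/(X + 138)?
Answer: -3885182/18905 ≈ -205.51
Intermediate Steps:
M(X) = (X - 207/X)/(138 + X)
-M(1/(-265 + 128)) = -(-207 + (1/(-265 + 128))²)/((1/(-265 + 128))*(138 + 1/(-265 + 128))) = -(-207 + (1/(-137))²)/((1/(-137))*(138 + 1/(-137))) = -(-207 + (-1/137)²)/((-1/137)*(138 - 1/137)) = -(-137)*(-207 + 1/18769)/18905/137 = -(-137)*137*(-3885182)/(18905*18769) = -1*3885182/18905 = -3885182/18905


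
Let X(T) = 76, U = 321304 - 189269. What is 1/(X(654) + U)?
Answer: 1/132111 ≈ 7.5694e-6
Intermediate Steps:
U = 132035
1/(X(654) + U) = 1/(76 + 132035) = 1/132111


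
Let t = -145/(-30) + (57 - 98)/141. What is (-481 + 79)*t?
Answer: -85827/47 ≈ -1826.1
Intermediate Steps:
t = 427/94 (t = -145*(-1/30) - 41*1/141 = 29/6 - 41/141 = 427/94 ≈ 4.5426)
(-481 + 79)*t = (-481 + 79)*(427/94) = -402*427/94 = -85827/47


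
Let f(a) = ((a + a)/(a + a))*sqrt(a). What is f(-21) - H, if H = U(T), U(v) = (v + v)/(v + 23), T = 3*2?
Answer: -12/29 + I*sqrt(21) ≈ -0.41379 + 4.5826*I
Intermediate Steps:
f(a) = sqrt(a) (f(a) = ((2*a)/((2*a)))*sqrt(a) = ((2*a)*(1/(2*a)))*sqrt(a) = 1*sqrt(a) = sqrt(a))
T = 6
U(v) = 2*v/(23 + v) (U(v) = (2*v)/(23 + v) = 2*v/(23 + v))
H = 12/29 (H = 2*6/(23 + 6) = 2*6/29 = 2*6*(1/29) = 12/29 ≈ 0.41379)
f(-21) - H = sqrt(-21) - 1*12/29 = I*sqrt(21) - 12/29 = -12/29 + I*sqrt(21)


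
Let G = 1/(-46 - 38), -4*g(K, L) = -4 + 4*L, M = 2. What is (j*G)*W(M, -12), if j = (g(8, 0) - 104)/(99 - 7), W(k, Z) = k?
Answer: 103/3864 ≈ 0.026656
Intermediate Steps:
g(K, L) = 1 - L (g(K, L) = -(-4 + 4*L)/4 = 1 - L)
G = -1/84 (G = 1/(-84) = -1/84 ≈ -0.011905)
j = -103/92 (j = ((1 - 1*0) - 104)/(99 - 7) = ((1 + 0) - 104)/92 = (1 - 104)*(1/92) = -103*1/92 = -103/92 ≈ -1.1196)
(j*G)*W(M, -12) = -103/92*(-1/84)*2 = (103/7728)*2 = 103/3864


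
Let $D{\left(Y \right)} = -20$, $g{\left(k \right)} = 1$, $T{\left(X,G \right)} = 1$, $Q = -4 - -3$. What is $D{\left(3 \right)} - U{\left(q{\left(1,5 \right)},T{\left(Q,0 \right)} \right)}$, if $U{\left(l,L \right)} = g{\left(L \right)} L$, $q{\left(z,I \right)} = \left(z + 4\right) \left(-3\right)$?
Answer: $-21$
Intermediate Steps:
$Q = -1$ ($Q = -4 + 3 = -1$)
$q{\left(z,I \right)} = -12 - 3 z$ ($q{\left(z,I \right)} = \left(4 + z\right) \left(-3\right) = -12 - 3 z$)
$U{\left(l,L \right)} = L$ ($U{\left(l,L \right)} = 1 L = L$)
$D{\left(3 \right)} - U{\left(q{\left(1,5 \right)},T{\left(Q,0 \right)} \right)} = -20 - 1 = -21$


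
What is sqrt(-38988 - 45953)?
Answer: 29*I*sqrt(101) ≈ 291.45*I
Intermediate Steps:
sqrt(-38988 - 45953) = sqrt(-84941) = 29*I*sqrt(101)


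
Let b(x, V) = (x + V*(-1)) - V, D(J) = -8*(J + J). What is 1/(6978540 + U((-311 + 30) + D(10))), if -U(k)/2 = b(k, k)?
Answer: 1/6977658 ≈ 1.4331e-7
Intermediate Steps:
D(J) = -16*J
b(x, V) = x - 2*V (b(x, V) = (x - V) - V = x - 2*V)
U(k) = 2*k (U(k) = -2*(k - 2*k) = -(-2)*k = 2*k)
1/(6978540 + U((-311 + 30) + D(10))) = 1/(6978540 + 2*((-311 + 30) - 16*10)) = 1/(6978540 + 2*(-281 - 160)) = 1/(6978540 + 2*(-441)) = 1/(6978540 - 882) = 1/6977658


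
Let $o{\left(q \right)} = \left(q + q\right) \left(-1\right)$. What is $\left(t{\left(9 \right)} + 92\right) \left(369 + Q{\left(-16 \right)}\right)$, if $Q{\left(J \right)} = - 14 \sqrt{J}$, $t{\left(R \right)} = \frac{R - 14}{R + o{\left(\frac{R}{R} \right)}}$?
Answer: $\frac{235791}{7} - 5112 i \approx 33684.0 - 5112.0 i$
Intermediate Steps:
$o{\left(q \right)} = - 2 q$ ($o{\left(q \right)} = 2 q \left(-1\right) = - 2 q$)
$t{\left(R \right)} = \frac{-14 + R}{-2 + R}$ ($t{\left(R \right)} = \frac{R - 14}{R - 2 \frac{R}{R}} = \frac{-14 + R}{R - 2} = \frac{-14 + R}{-2 + R}$)
$\left(t{\left(9 \right)} + 92\right) \left(369 + Q{\left(-16 \right)}\right) = \left(\frac{-14 + 9}{-2 + 9} + 92\right) \left(369 - 14 \sqrt{-16}\right) = \left(\frac{1}{7} \left(-5\right) + 92\right) \left(369 - 14 \cdot 4 i\right) = \left(\frac{1}{7} \left(-5\right) + 92\right) \left(369 - 56 i\right) = \left(- \frac{5}{7} + 92\right) \left(369 - 56 i\right) = \frac{639 \left(369 - 56 i\right)}{7} = \frac{235791}{7} - 5112 i$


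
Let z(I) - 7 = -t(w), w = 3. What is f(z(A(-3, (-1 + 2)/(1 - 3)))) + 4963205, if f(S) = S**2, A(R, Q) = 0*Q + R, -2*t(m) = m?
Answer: 19853109/4 ≈ 4.9633e+6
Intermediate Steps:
t(m) = -m/2
A(R, Q) = R (A(R, Q) = 0 + R = R)
z(I) = 17/2 (z(I) = 7 - (-1)*3/2 = 7 - 1*(-3/2) = 7 + 3/2 = 17/2)
f(z(A(-3, (-1 + 2)/(1 - 3)))) + 4963205 = (17/2)**2 + 4963205 = 289/4 + 4963205 = 19853109/4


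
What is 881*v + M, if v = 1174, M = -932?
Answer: 1033362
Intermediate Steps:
881*v + M = 881*1174 - 932 = 1034294 - 932 = 1033362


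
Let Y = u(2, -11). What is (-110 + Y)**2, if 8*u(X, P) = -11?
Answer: 793881/64 ≈ 12404.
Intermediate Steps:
u(X, P) = -11/8 (u(X, P) = (1/8)*(-11) = -11/8)
Y = -11/8 ≈ -1.3750
(-110 + Y)**2 = (-110 - 11/8)**2 = (-891/8)**2 = 793881/64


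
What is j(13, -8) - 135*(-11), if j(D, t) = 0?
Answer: 1485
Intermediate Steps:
j(13, -8) - 135*(-11) = 0 - 135*(-11) = 0 + 1485 = 1485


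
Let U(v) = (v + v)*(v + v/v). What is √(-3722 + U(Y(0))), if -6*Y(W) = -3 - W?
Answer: I*√14882/2 ≈ 60.996*I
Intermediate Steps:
Y(W) = ½ + W/6 (Y(W) = -(-3 - W)/6 = ½ + W/6)
U(v) = 2*v*(1 + v) (U(v) = (2*v)*(v + 1) = (2*v)*(1 + v) = 2*v*(1 + v))
√(-3722 + U(Y(0))) = √(-3722 + 2*(½ + (⅙)*0)*(1 + (½ + (⅙)*0))) = √(-3722 + 2*(½ + 0)*(1 + (½ + 0))) = √(-3722 + 2*(½)*(1 + ½)) = √(-3722 + 2*(½)*(3/2)) = √(-3722 + 3/2) = √(-7441/2) = I*√14882/2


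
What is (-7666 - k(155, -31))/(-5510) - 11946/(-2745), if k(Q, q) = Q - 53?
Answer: 2904854/504165 ≈ 5.7617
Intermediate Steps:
k(Q, q) = -53 + Q
(-7666 - k(155, -31))/(-5510) - 11946/(-2745) = (-7666 - (-53 + 155))/(-5510) - 11946/(-2745) = (-7666 - 1*102)*(-1/5510) - 11946*(-1/2745) = (-7666 - 102)*(-1/5510) + 3982/915 = -7768*(-1/5510) + 3982/915 = 3884/2755 + 3982/915 = 2904854/504165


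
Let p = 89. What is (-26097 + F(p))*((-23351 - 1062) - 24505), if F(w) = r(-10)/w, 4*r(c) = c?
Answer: 113618683389/89 ≈ 1.2766e+9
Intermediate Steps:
r(c) = c/4
F(w) = -5/(2*w) (F(w) = ((¼)*(-10))/w = -5/(2*w))
(-26097 + F(p))*((-23351 - 1062) - 24505) = (-26097 - 5/2/89)*((-23351 - 1062) - 24505) = (-26097 - 5/2*1/89)*(-24413 - 24505) = (-26097 - 5/178)*(-48918) = -4645271/178*(-48918) = 113618683389/89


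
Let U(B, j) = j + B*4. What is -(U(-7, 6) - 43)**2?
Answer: -4225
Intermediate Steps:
U(B, j) = j + 4*B
-(U(-7, 6) - 43)**2 = -((6 + 4*(-7)) - 43)**2 = -((6 - 28) - 43)**2 = -(-22 - 43)**2 = -1*(-65)**2 = -1*4225 = -4225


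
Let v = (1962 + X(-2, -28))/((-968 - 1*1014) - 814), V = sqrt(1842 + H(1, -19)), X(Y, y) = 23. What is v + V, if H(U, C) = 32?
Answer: -1985/2796 + sqrt(1874) ≈ 42.580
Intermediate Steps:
V = sqrt(1874) (V = sqrt(1842 + 32) = sqrt(1874) ≈ 43.290)
v = -1985/2796 (v = (1962 + 23)/((-968 - 1*1014) - 814) = 1985/((-968 - 1014) - 814) = 1985/(-1982 - 814) = 1985/(-2796) = 1985*(-1/2796) = -1985/2796 ≈ -0.70994)
v + V = -1985/2796 + sqrt(1874)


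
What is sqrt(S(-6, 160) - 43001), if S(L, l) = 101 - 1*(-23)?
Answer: I*sqrt(42877) ≈ 207.07*I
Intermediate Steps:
S(L, l) = 124 (S(L, l) = 101 + 23 = 124)
sqrt(S(-6, 160) - 43001) = sqrt(124 - 43001) = sqrt(-42877) = I*sqrt(42877)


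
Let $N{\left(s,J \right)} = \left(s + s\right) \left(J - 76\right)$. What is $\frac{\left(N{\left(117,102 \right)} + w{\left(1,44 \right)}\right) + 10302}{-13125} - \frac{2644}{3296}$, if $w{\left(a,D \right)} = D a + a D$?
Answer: $- \frac{22250201}{10815000} \approx -2.0573$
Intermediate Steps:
$N{\left(s,J \right)} = 2 s \left(-76 + J\right)$
$w{\left(a,D \right)} = 2 D a$ ($w{\left(a,D \right)} = D a + D a = 2 D a$)
$\frac{\left(N{\left(117,102 \right)} + w{\left(1,44 \right)}\right) + 10302}{-13125} - \frac{2644}{3296} = \frac{\left(2 \cdot 117 \left(-76 + 102\right) + 2 \cdot 44 \cdot 1\right) + 10302}{-13125} - \frac{2644}{3296} = \left(\left(2 \cdot 117 \cdot 26 + 88\right) + 10302\right) \left(- \frac{1}{13125}\right) - \frac{661}{824} = \left(\left(6084 + 88\right) + 10302\right) \left(- \frac{1}{13125}\right) - \frac{661}{824} = \left(6172 + 10302\right) \left(- \frac{1}{13125}\right) - \frac{661}{824} = 16474 \left(- \frac{1}{13125}\right) - \frac{661}{824} = - \frac{16474}{13125} - \frac{661}{824} = - \frac{22250201}{10815000}$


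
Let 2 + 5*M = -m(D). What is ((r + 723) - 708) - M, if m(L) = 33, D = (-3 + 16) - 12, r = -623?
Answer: -601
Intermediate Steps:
D = 1 (D = 13 - 12 = 1)
M = -7 (M = -⅖ + (-1*33)/5 = -⅖ + (⅕)*(-33) = -⅖ - 33/5 = -7)
((r + 723) - 708) - M = ((-623 + 723) - 708) - 1*(-7) = (100 - 708) + 7 = -608 + 7 = -601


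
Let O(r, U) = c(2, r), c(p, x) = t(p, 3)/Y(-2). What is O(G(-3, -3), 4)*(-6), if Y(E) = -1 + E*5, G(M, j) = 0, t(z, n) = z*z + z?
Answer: 36/11 ≈ 3.2727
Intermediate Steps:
t(z, n) = z + z² (t(z, n) = z² + z = z + z²)
Y(E) = -1 + 5*E
c(p, x) = -p*(1 + p)/11 (c(p, x) = (p*(1 + p))/(-1 + 5*(-2)) = (p*(1 + p))/(-1 - 10) = (p*(1 + p))/(-11) = (p*(1 + p))*(-1/11) = -p*(1 + p)/11)
O(r, U) = -6/11 (O(r, U) = -1/11*2*(1 + 2) = -1/11*2*3 = -6/11)
O(G(-3, -3), 4)*(-6) = -6/11*(-6) = 36/11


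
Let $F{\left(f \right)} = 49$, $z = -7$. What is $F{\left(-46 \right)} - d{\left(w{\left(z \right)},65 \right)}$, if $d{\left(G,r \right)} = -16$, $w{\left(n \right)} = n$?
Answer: $65$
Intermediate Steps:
$F{\left(-46 \right)} - d{\left(w{\left(z \right)},65 \right)} = 49 - -16 = 49 + 16 = 65$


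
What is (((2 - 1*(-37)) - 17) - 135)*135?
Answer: -15255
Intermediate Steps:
(((2 - 1*(-37)) - 17) - 135)*135 = (((2 + 37) - 17) - 135)*135 = ((39 - 17) - 135)*135 = (22 - 135)*135 = -113*135 = -15255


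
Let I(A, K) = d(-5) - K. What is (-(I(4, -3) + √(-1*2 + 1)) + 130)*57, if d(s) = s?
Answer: 7524 - 57*I ≈ 7524.0 - 57.0*I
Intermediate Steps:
I(A, K) = -5 - K
(-(I(4, -3) + √(-1*2 + 1)) + 130)*57 = (-((-5 - 1*(-3)) + √(-1*2 + 1)) + 130)*57 = (-((-5 + 3) + √(-2 + 1)) + 130)*57 = (-(-2 + √(-1)) + 130)*57 = (-(-2 + I) + 130)*57 = ((2 - I) + 130)*57 = (132 - I)*57 = 7524 - 57*I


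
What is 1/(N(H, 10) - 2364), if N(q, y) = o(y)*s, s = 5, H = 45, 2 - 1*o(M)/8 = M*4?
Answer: -1/3884 ≈ -0.00025747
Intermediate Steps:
o(M) = 16 - 32*M (o(M) = 16 - 8*M*4 = 16 - 32*M)
N(q, y) = 80 - 160*y (N(q, y) = (16 - 32*y)*5 = 80 - 160*y)
1/(N(H, 10) - 2364) = 1/((80 - 160*10) - 2364) = 1/((80 - 1600) - 2364) = 1/(-1520 - 2364) = 1/(-3884) = -1/3884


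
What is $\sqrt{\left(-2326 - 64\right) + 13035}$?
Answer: $\sqrt{10645} \approx 103.17$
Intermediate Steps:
$\sqrt{\left(-2326 - 64\right) + 13035} = \sqrt{-2390 + 13035} = \sqrt{10645}$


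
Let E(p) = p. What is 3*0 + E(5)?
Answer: 5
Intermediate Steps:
3*0 + E(5) = 3*0 + 5 = 0 + 5 = 5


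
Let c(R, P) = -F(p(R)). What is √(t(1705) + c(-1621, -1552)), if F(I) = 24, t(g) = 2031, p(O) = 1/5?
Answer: 3*√223 ≈ 44.800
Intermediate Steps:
p(O) = ⅕
c(R, P) = -24 (c(R, P) = -1*24 = -24)
√(t(1705) + c(-1621, -1552)) = √(2031 - 24) = √2007 = 3*√223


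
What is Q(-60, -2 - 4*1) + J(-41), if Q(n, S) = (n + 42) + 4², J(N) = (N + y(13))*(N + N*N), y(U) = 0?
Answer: -67242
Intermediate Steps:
J(N) = N*(N + N²) (J(N) = (N + 0)*(N + N*N) = N*(N + N²))
Q(n, S) = 58 + n (Q(n, S) = (42 + n) + 16 = 58 + n)
Q(-60, -2 - 4*1) + J(-41) = (58 - 60) + (-41)²*(1 - 41) = -2 + 1681*(-40) = -2 - 67240 = -67242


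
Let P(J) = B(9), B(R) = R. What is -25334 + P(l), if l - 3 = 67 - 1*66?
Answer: -25325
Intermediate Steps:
l = 4 (l = 3 + (67 - 1*66) = 3 + (67 - 66) = 3 + 1 = 4)
P(J) = 9
-25334 + P(l) = -25334 + 9 = -25325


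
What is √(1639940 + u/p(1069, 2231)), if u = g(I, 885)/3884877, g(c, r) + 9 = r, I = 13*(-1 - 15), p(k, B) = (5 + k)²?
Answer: 7*√16184246592595888779483/695392983 ≈ 1280.6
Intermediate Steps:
I = -208 (I = 13*(-16) = -208)
g(c, r) = -9 + r
u = 292/1294959 (u = (-9 + 885)/3884877 = 876*(1/3884877) = 292/1294959 ≈ 0.00022549)
√(1639940 + u/p(1069, 2231)) = √(1639940 + 292/(1294959*((5 + 1069)²))) = √(1639940 + 292/(1294959*(1074²))) = √(1639940 + (292/1294959)/1153476) = √(1639940 + (292/1294959)*(1/1153476)) = √(1639940 + 73/373426031871) = √(612396286706527813/373426031871) = 7*√16184246592595888779483/695392983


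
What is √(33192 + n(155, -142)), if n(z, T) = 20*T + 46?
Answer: √30398 ≈ 174.35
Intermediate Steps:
n(z, T) = 46 + 20*T
√(33192 + n(155, -142)) = √(33192 + (46 + 20*(-142))) = √(33192 + (46 - 2840)) = √(33192 - 2794) = √30398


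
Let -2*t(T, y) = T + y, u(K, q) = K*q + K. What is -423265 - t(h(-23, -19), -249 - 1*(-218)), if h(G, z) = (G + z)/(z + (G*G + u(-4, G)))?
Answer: -126560880/299 ≈ -4.2328e+5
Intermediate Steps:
u(K, q) = K + K*q
h(G, z) = (G + z)/(-4 + z + G² - 4*G) (h(G, z) = (G + z)/(z + (G*G - 4*(1 + G))) = (G + z)/(z + (G² + (-4 - 4*G))) = (G + z)/(z + (-4 + G² - 4*G)) = (G + z)/(-4 + z + G² - 4*G))
t(T, y) = -T/2 - y/2 (t(T, y) = -(T + y)/2 = -T/2 - y/2)
-423265 - t(h(-23, -19), -249 - 1*(-218)) = -423265 - (-(-23 - 19)/(2*(-4 - 19 + (-23)² - 4*(-23))) - (-249 - 1*(-218))/2) = -423265 - (-(-42)/(2*(-4 - 19 + 529 + 92)) - (-249 + 218)/2) = -423265 - (-(-42)/(2*598) - ½*(-31)) = -423265 - (-(-42)/1196 + 31/2) = -423265 - (-½*(-21/299) + 31/2) = -423265 - (21/598 + 31/2) = -423265 - 1*4645/299 = -423265 - 4645/299 = -126560880/299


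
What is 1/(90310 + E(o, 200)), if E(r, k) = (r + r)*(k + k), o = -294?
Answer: -1/144890 ≈ -6.9018e-6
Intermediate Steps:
E(r, k) = 4*k*r (E(r, k) = (2*r)*(2*k) = 4*k*r)
1/(90310 + E(o, 200)) = 1/(90310 + 4*200*(-294)) = 1/(90310 - 235200) = 1/(-144890) = -1/144890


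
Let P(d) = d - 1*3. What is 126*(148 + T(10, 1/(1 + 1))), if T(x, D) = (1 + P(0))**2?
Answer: 19152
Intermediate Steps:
P(d) = -3 + d (P(d) = d - 3 = -3 + d)
T(x, D) = 4 (T(x, D) = (1 + (-3 + 0))**2 = (1 - 3)**2 = (-2)**2 = 4)
126*(148 + T(10, 1/(1 + 1))) = 126*(148 + 4) = 126*152 = 19152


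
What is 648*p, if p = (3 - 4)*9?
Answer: -5832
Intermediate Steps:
p = -9 (p = -1*9 = -9)
648*p = 648*(-9) = -5832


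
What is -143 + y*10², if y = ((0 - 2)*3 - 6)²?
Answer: 14257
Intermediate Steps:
y = 144 (y = (-2*3 - 6)² = (-6 - 6)² = (-12)² = 144)
-143 + y*10² = -143 + 144*10² = -143 + 144*100 = -143 + 14400 = 14257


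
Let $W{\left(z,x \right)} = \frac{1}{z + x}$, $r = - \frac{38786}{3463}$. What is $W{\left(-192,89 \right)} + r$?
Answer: $- \frac{3998421}{356689} \approx -11.21$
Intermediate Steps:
$r = - \frac{38786}{3463}$ ($r = \left(-38786\right) \frac{1}{3463} = - \frac{38786}{3463} \approx -11.2$)
$W{\left(z,x \right)} = \frac{1}{x + z}$
$W{\left(-192,89 \right)} + r = \frac{1}{89 - 192} - \frac{38786}{3463} = \frac{1}{-103} - \frac{38786}{3463} = - \frac{1}{103} - \frac{38786}{3463} = - \frac{3998421}{356689}$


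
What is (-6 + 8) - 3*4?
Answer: -10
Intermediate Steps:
(-6 + 8) - 3*4 = 2 - 12 = -10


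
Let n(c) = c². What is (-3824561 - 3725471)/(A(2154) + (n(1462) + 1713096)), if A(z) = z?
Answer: -3775016/1926347 ≈ -1.9597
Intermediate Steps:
(-3824561 - 3725471)/(A(2154) + (n(1462) + 1713096)) = (-3824561 - 3725471)/(2154 + (1462² + 1713096)) = -7550032/(2154 + (2137444 + 1713096)) = -7550032/(2154 + 3850540) = -7550032/3852694 = -7550032*1/3852694 = -3775016/1926347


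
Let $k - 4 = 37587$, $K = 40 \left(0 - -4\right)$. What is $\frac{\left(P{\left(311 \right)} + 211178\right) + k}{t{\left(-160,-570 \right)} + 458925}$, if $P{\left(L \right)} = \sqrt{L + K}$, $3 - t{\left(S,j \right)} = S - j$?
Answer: $\frac{248769}{458518} + \frac{\sqrt{471}}{458518} \approx 0.5426$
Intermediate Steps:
$t{\left(S,j \right)} = 3 + j - S$ ($t{\left(S,j \right)} = 3 - \left(S - j\right) = 3 + j - S$)
$K = 160$ ($K = 40 \left(0 + 4\right) = 40 \cdot 4 = 160$)
$k = 37591$ ($k = 4 + 37587 = 37591$)
$P{\left(L \right)} = \sqrt{160 + L}$ ($P{\left(L \right)} = \sqrt{L + 160} = \sqrt{160 + L}$)
$\frac{\left(P{\left(311 \right)} + 211178\right) + k}{t{\left(-160,-570 \right)} + 458925} = \frac{\left(\sqrt{160 + 311} + 211178\right) + 37591}{\left(3 - 570 - -160\right) + 458925} = \frac{\left(\sqrt{471} + 211178\right) + 37591}{\left(3 - 570 + 160\right) + 458925} = \frac{\left(211178 + \sqrt{471}\right) + 37591}{-407 + 458925} = \frac{248769 + \sqrt{471}}{458518} = \left(248769 + \sqrt{471}\right) \frac{1}{458518} = \frac{248769}{458518} + \frac{\sqrt{471}}{458518}$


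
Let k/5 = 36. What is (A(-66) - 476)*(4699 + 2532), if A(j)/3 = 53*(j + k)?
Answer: 127627150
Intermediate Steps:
k = 180 (k = 5*36 = 180)
A(j) = 28620 + 159*j (A(j) = 3*(53*(j + 180)) = 3*(53*(180 + j)) = 3*(9540 + 53*j) = 28620 + 159*j)
(A(-66) - 476)*(4699 + 2532) = ((28620 + 159*(-66)) - 476)*(4699 + 2532) = ((28620 - 10494) - 476)*7231 = (18126 - 476)*7231 = 17650*7231 = 127627150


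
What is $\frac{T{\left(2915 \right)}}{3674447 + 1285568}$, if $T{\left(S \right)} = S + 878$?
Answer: $\frac{3793}{4960015} \approx 0.00076472$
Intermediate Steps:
$T{\left(S \right)} = 878 + S$
$\frac{T{\left(2915 \right)}}{3674447 + 1285568} = \frac{878 + 2915}{3674447 + 1285568} = \frac{3793}{4960015}$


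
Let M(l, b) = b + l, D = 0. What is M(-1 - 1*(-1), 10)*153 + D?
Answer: 1530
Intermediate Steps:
M(-1 - 1*(-1), 10)*153 + D = (10 + (-1 - 1*(-1)))*153 + 0 = (10 + (-1 + 1))*153 + 0 = (10 + 0)*153 + 0 = 10*153 + 0 = 1530 + 0 = 1530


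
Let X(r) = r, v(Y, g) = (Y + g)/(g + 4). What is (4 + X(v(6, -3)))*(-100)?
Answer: -700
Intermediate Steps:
v(Y, g) = (Y + g)/(4 + g)
(4 + X(v(6, -3)))*(-100) = (4 + (6 - 3)/(4 - 3))*(-100) = (4 + 3/1)*(-100) = (4 + 1*3)*(-100) = (4 + 3)*(-100) = 7*(-100) = -700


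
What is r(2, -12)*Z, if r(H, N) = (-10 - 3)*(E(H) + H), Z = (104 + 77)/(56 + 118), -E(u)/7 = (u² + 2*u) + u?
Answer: 80002/87 ≈ 919.56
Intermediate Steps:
E(u) = -21*u - 7*u² (E(u) = -7*((u² + 2*u) + u) = -7*(u² + 3*u) = -21*u - 7*u²)
Z = 181/174 ≈ 1.0402
r(H, N) = -13*H + 91*H*(3 + H) (r(H, N) = (-10 - 3)*(-7*H*(3 + H) + H) = -13*(H - 7*H*(3 + H)) = -13*H + 91*H*(3 + H))
r(2, -12)*Z = (13*2*(20 + 7*2))*(181/174) = (13*2*(20 + 14))*(181/174) = (13*2*34)*(181/174) = 884*(181/174) = 80002/87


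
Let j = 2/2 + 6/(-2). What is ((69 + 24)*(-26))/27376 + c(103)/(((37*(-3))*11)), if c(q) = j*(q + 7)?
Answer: 139561/1519368 ≈ 0.091855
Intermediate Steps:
j = -2 (j = 2*(½) + 6*(-½) = 1 - 3 = -2)
c(q) = -14 - 2*q (c(q) = -2*(q + 7) = -2*(7 + q) = -14 - 2*q)
((69 + 24)*(-26))/27376 + c(103)/(((37*(-3))*11)) = ((69 + 24)*(-26))/27376 + (-14 - 2*103)/(((37*(-3))*11)) = (93*(-26))*(1/27376) + (-14 - 206)/((-111*11)) = -2418*1/27376 - 220/(-1221) = -1209/13688 - 220*(-1/1221) = -1209/13688 + 20/111 = 139561/1519368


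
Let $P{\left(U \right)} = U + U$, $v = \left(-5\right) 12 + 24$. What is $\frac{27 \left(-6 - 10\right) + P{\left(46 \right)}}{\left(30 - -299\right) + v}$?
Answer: $- \frac{340}{293} \approx -1.1604$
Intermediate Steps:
$v = -36$ ($v = -60 + 24 = -36$)
$P{\left(U \right)} = 2 U$
$\frac{27 \left(-6 - 10\right) + P{\left(46 \right)}}{\left(30 - -299\right) + v} = \frac{27 \left(-6 - 10\right) + 2 \cdot 46}{\left(30 - -299\right) - 36} = \frac{27 \left(-16\right) + 92}{\left(30 + 299\right) - 36} = \frac{-432 + 92}{329 - 36} = - \frac{340}{293}$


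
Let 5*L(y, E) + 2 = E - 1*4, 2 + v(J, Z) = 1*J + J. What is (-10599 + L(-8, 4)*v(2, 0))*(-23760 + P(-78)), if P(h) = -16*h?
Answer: 1193113488/5 ≈ 2.3862e+8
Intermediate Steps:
v(J, Z) = -2 + 2*J (v(J, Z) = -2 + (1*J + J) = -2 + (J + J) = -2 + 2*J)
L(y, E) = -6/5 + E/5 (L(y, E) = -2/5 + (E - 1*4)/5 = -2/5 + (E - 4)/5 = -2/5 + (-4 + E)/5 = -2/5 + (-4/5 + E/5) = -6/5 + E/5)
(-10599 + L(-8, 4)*v(2, 0))*(-23760 + P(-78)) = (-10599 + (-6/5 + (1/5)*4)*(-2 + 2*2))*(-23760 - 16*(-78)) = (-10599 + (-6/5 + 4/5)*(-2 + 4))*(-23760 + 1248) = (-10599 - 2/5*2)*(-22512) = (-10599 - 4/5)*(-22512) = -52999/5*(-22512) = 1193113488/5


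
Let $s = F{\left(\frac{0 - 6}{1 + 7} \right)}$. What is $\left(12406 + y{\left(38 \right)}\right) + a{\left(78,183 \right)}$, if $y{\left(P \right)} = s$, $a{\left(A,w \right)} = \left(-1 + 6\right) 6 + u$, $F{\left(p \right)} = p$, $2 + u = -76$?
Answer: $\frac{49429}{4} \approx 12357.0$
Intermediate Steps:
$u = -78$ ($u = -2 - 76 = -78$)
$a{\left(A,w \right)} = -48$ ($a{\left(A,w \right)} = \left(-1 + 6\right) 6 - 78 = 5 \cdot 6 - 78 = 30 - 78 = -48$)
$s = - \frac{3}{4}$ ($s = \frac{0 - 6}{1 + 7} = - \frac{6}{8} = \left(-6\right) \frac{1}{8} = - \frac{3}{4} \approx -0.75$)
$y{\left(P \right)} = - \frac{3}{4}$
$\left(12406 + y{\left(38 \right)}\right) + a{\left(78,183 \right)} = \left(12406 - \frac{3}{4}\right) - 48 = \frac{49621}{4} - 48 = \frac{49429}{4}$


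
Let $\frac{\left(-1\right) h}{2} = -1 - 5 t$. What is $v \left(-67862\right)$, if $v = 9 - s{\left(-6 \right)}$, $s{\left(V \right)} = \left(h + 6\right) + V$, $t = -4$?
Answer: $-3189514$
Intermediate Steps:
$h = -38$ ($h = - 2 \left(-1 - -20\right) = - 2 \left(-1 + 20\right) = \left(-2\right) 19 = -38$)
$s{\left(V \right)} = -32 + V$ ($s{\left(V \right)} = \left(-38 + 6\right) + V = -32 + V$)
$v = 47$ ($v = 9 - \left(-32 - 6\right) = 9 - -38 = 9 + 38 = 47$)
$v \left(-67862\right) = 47 \left(-67862\right) = -3189514$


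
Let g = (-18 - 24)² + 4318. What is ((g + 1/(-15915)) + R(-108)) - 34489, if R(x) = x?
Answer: -453816226/15915 ≈ -28515.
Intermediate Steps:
g = 6082 (g = (-42)² + 4318 = 1764 + 4318 = 6082)
((g + 1/(-15915)) + R(-108)) - 34489 = ((6082 + 1/(-15915)) - 108) - 34489 = ((6082 - 1/15915) - 108) - 34489 = (96795029/15915 - 108) - 34489 = 95076209/15915 - 34489 = -453816226/15915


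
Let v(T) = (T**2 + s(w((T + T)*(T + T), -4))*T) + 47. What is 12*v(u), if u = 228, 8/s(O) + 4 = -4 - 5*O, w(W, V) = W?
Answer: 81144006756/129961 ≈ 6.2437e+5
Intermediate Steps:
s(O) = 8/(-8 - 5*O) (s(O) = 8/(-4 + (-4 - 5*O)) = 8/(-8 - 5*O))
v(T) = 47 + T**2 - 8*T/(8 + 20*T**2) (v(T) = (T**2 + (-8/(8 + 5*((T + T)*(T + T))))*T) + 47 = (T**2 + (-8/(8 + 5*((2*T)*(2*T))))*T) + 47 = (T**2 + (-8/(8 + 5*(4*T**2)))*T) + 47 = (T**2 + (-8/(8 + 20*T**2))*T) + 47 = (T**2 - 8*T/(8 + 20*T**2)) + 47 = 47 + T**2 - 8*T/(8 + 20*T**2))
12*v(u) = 12*((-2*228 + (2 + 5*228**2)*(47 + 228**2))/(2 + 5*228**2)) = 12*((-456 + (2 + 5*51984)*(47 + 51984))/(2 + 5*51984)) = 12*((-456 + (2 + 259920)*52031)/(2 + 259920)) = 12*((-456 + 259922*52031)/259922) = 12*((-456 + 13524001582)/259922) = 12*((1/259922)*13524001126) = 12*(6762000563/129961) = 81144006756/129961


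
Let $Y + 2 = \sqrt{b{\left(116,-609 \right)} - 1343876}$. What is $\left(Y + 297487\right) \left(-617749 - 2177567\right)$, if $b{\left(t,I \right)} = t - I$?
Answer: $-831564580260 - 8385948 i \sqrt{149239} \approx -8.3156 \cdot 10^{11} - 3.2396 \cdot 10^{9} i$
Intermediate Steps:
$Y = -2 + 3 i \sqrt{149239}$ ($Y = -2 + \sqrt{\left(116 - -609\right) - 1343876} = -2 + \sqrt{\left(116 + 609\right) - 1343876} = -2 + \sqrt{725 - 1343876} = -2 + \sqrt{-1343151} = -2 + 3 i \sqrt{149239} \approx -2.0 + 1158.9 i$)
$\left(Y + 297487\right) \left(-617749 - 2177567\right) = \left(\left(-2 + 3 i \sqrt{149239}\right) + 297487\right) \left(-617749 - 2177567\right) = \left(297485 + 3 i \sqrt{149239}\right) \left(-2795316\right) = -831564580260 - 8385948 i \sqrt{149239}$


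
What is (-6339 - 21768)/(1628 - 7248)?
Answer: 28107/5620 ≈ 5.0012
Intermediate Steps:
(-6339 - 21768)/(1628 - 7248) = -28107/(-5620) = -28107*(-1/5620) = 28107/5620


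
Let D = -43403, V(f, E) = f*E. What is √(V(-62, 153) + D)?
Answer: I*√52889 ≈ 229.98*I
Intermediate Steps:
V(f, E) = E*f
√(V(-62, 153) + D) = √(153*(-62) - 43403) = √(-9486 - 43403) = √(-52889) = I*√52889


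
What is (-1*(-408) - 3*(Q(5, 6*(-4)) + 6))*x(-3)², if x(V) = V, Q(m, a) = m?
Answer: 3375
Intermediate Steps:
(-1*(-408) - 3*(Q(5, 6*(-4)) + 6))*x(-3)² = (-1*(-408) - 3*(5 + 6))*(-3)² = (408 - 3*11)*9 = (408 - 33)*9 = 375*9 = 3375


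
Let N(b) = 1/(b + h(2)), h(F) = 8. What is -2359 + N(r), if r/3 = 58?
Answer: -429337/182 ≈ -2359.0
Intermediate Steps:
r = 174 (r = 3*58 = 174)
N(b) = 1/(8 + b) (N(b) = 1/(b + 8) = 1/(8 + b))
-2359 + N(r) = -2359 + 1/(8 + 174) = -2359 + 1/182 = -429337/182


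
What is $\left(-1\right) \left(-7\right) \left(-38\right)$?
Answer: $-266$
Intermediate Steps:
$\left(-1\right) \left(-7\right) \left(-38\right) = 7 \left(-38\right) = -266$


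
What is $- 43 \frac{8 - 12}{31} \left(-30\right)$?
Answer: $- \frac{5160}{31} \approx -166.45$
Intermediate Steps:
$- 43 \frac{8 - 12}{31} \left(-30\right) = - 43 \left(\left(-4\right) \frac{1}{31}\right) \left(-30\right) = \left(-43\right) \left(- \frac{4}{31}\right) \left(-30\right) = \frac{172}{31} \left(-30\right) = - \frac{5160}{31}$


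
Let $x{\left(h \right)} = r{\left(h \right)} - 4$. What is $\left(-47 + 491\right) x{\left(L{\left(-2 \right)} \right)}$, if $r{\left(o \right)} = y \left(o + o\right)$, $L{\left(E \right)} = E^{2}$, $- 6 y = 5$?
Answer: $-4736$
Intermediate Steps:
$y = - \frac{5}{6}$ ($y = \left(- \frac{1}{6}\right) 5 = - \frac{5}{6} \approx -0.83333$)
$r{\left(o \right)} = - \frac{5 o}{3}$ ($r{\left(o \right)} = - \frac{5 \left(o + o\right)}{6} = - \frac{5 \cdot 2 o}{6} = - \frac{5 o}{3}$)
$x{\left(h \right)} = -4 - \frac{5 h}{3}$ ($x{\left(h \right)} = - \frac{5 h}{3} - 4 = -4 - \frac{5 h}{3}$)
$\left(-47 + 491\right) x{\left(L{\left(-2 \right)} \right)} = \left(-47 + 491\right) \left(-4 - \frac{5 \left(-2\right)^{2}}{3}\right) = 444 \left(-4 - \frac{20}{3}\right) = 444 \left(- \frac{32}{3}\right) = -4736$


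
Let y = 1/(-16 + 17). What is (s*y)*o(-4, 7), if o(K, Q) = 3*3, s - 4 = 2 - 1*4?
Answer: 18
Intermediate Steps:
y = 1 (y = 1/1 = 1)
s = 2 (s = 4 + (2 - 1*4) = 4 + (2 - 4) = 4 - 2 = 2)
o(K, Q) = 9
(s*y)*o(-4, 7) = (2*1)*9 = 2*9 = 18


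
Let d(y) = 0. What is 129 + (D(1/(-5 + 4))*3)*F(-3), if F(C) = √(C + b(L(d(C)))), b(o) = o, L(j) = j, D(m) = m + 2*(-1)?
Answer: 129 - 9*I*√3 ≈ 129.0 - 15.588*I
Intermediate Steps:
D(m) = -2 + m (D(m) = m - 2 = -2 + m)
F(C) = √C (F(C) = √(C + 0) = √C)
129 + (D(1/(-5 + 4))*3)*F(-3) = 129 + ((-2 + 1/(-5 + 4))*3)*√(-3) = 129 + ((-2 + 1/(-1))*3)*(I*√3) = 129 + ((-2 - 1)*3)*(I*√3) = 129 + (-3*3)*(I*√3) = 129 - 9*I*√3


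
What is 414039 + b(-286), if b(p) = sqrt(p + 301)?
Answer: 414039 + sqrt(15) ≈ 4.1404e+5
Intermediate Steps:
b(p) = sqrt(301 + p)
414039 + b(-286) = 414039 + sqrt(301 - 286) = 414039 + sqrt(15)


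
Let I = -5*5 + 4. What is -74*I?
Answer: 1554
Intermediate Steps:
I = -21 (I = -25 + 4 = -21)
-74*I = -74*(-21) = 1554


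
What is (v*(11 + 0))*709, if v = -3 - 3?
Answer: -46794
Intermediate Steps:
v = -6
(v*(11 + 0))*709 = -6*(11 + 0)*709 = -6*11*709 = -66*709 = -46794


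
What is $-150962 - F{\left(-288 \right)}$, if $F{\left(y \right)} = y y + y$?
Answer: $-233618$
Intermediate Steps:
$F{\left(y \right)} = y + y^{2}$ ($F{\left(y \right)} = y^{2} + y = y + y^{2}$)
$-150962 - F{\left(-288 \right)} = -150962 - - 288 \left(1 - 288\right) = -150962 - \left(-288\right) \left(-287\right) = -150962 - 82656 = -233618$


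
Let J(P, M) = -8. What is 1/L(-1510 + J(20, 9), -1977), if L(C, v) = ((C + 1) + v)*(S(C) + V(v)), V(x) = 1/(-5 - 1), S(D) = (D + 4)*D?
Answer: -3/24090275717 ≈ -1.2453e-10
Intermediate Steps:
S(D) = D*(4 + D) (S(D) = (4 + D)*D = D*(4 + D))
V(x) = -⅙ (V(x) = 1/(-6) = -⅙)
L(C, v) = (-⅙ + C*(4 + C))*(1 + C + v) (L(C, v) = ((C + 1) + v)*(C*(4 + C) - ⅙) = ((1 + C) + v)*(-⅙ + C*(4 + C)) = (1 + C + v)*(-⅙ + C*(4 + C)) = (-⅙ + C*(4 + C))*(1 + C + v))
1/L(-1510 + J(20, 9), -1977) = 1/(-⅙ - (-1510 - 8)/6 - ⅙*(-1977) + (-1510 - 8)*(4 + (-1510 - 8)) + (-1510 - 8)²*(4 + (-1510 - 8)) + (-1510 - 8)*(-1977)*(4 + (-1510 - 8))) = 1/(-⅙ - ⅙*(-1518) + 659/2 - 1518*(4 - 1518) + (-1518)²*(4 - 1518) - 1518*(-1977)*(4 - 1518)) = 1/(-⅙ + 253 + 659/2 - 1518*(-1514) + 2304324*(-1514) - 1518*(-1977)*(-1514)) = 1/(-⅙ + 253 + 659/2 + 2298252 - 3488746536 - 4543644204) = 1/(-24090275717/3) = -3/24090275717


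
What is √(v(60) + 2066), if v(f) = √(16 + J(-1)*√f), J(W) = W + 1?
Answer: 3*√230 ≈ 45.497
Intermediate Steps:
J(W) = 1 + W
v(f) = 4 (v(f) = √(16 + (1 - 1)*√f) = √(16 + 0*√f) = √(16 + 0) = √16 = 4)
√(v(60) + 2066) = √(4 + 2066) = √2070 = 3*√230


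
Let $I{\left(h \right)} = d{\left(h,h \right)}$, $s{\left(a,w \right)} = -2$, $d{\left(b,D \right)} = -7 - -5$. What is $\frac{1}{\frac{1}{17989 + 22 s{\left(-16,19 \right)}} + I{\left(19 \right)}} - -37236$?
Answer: $\frac{1336344859}{35889} \approx 37236.0$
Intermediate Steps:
$d{\left(b,D \right)} = -2$ ($d{\left(b,D \right)} = -7 + 5 = -2$)
$I{\left(h \right)} = -2$
$\frac{1}{\frac{1}{17989 + 22 s{\left(-16,19 \right)}} + I{\left(19 \right)}} - -37236 = \frac{1}{\frac{1}{17989 + 22 \left(-2\right)} - 2} - -37236 = \frac{1}{\frac{1}{17989 - 44} - 2} + 37236 = \frac{1}{\frac{1}{17945} - 2} + 37236 = \frac{1}{- \frac{35889}{17945}} + 37236 = - \frac{17945}{35889} + 37236 = \frac{1336344859}{35889}$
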